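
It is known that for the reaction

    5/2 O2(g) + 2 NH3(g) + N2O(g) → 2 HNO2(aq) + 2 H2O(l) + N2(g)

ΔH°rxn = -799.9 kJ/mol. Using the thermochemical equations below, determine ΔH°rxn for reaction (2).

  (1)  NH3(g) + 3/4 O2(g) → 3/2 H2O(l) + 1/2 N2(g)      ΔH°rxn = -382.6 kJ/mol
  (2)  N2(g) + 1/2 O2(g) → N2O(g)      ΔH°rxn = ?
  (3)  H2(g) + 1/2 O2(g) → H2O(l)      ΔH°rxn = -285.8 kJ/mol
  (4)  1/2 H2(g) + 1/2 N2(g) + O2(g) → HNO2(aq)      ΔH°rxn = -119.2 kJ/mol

ΔH°rxn = 82.1 kJ/mol

(1) × 2: (2)·(-382.6) = -765.2 kJ/mol
(2) reversed: contributes −x
(3) reversed: +285.8 kJ/mol
(4) × 2: (2)·(-119.2) = -238.4 kJ/mol
-799.9 = (-765.2) + (+285.8) + (-238.4) − x
x = (-799.9 − (-717.8)) / (-1) = 82.1 kJ/mol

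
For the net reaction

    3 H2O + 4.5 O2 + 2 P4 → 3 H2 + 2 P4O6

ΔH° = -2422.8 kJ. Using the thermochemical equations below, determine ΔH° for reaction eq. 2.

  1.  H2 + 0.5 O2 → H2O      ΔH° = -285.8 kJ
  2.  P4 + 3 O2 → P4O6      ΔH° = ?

eq. 1 reversed and × 3 (H2O must end up as a reactant; scale by 3 for the 3 H2O): (-3)·(-285.8) = +857.4 kJ
eq. 2 × 2 (×2 to match 2 P4O6 in the target): contributes 2·x
-2422.8 = (+857.4) + 2·x
x = (-2422.8 − (+857.4)) / (2) = -1640.1 kJ

ΔH° = -1640.1 kJ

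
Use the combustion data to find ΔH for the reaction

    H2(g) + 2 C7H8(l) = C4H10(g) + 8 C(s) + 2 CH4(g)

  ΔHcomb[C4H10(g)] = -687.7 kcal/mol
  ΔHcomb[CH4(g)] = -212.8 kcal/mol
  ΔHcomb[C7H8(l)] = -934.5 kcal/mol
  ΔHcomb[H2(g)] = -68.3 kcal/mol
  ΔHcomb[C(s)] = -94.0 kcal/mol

Using ΔH = Σ nΔHc°(reactants) − Σ nΔHc°(products):
= [1·(-68.3) + 2·(-934.5)] − [1·(-687.7) + 8·(-94.0) + 2·(-212.8)]
= -72.0 kcal/mol

ΔH = -72.0 kcal/mol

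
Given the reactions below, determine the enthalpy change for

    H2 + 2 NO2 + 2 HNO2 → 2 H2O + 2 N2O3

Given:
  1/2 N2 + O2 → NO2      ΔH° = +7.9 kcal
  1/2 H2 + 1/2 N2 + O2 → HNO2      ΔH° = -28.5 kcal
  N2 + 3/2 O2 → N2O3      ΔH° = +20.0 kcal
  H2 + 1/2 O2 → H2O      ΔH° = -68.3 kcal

ΔH° = -55.4 kcal

equation 1 reversed and × 2: (-2)·(+7.9) = -15.8 kcal
equation 2 reversed and × 2: (-2)·(-28.5) = +57.0 kcal
equation 3 × 2: (2)·(+20.0) = +40.0 kcal
equation 4 × 2: (2)·(-68.3) = -136.6 kcal
Since enthalpy is a state function, ΔH° = (-2)·(+7.9) + (-2)·(-28.5) + (2)·(+20.0) + (2)·(-68.3) = -55.4 kcal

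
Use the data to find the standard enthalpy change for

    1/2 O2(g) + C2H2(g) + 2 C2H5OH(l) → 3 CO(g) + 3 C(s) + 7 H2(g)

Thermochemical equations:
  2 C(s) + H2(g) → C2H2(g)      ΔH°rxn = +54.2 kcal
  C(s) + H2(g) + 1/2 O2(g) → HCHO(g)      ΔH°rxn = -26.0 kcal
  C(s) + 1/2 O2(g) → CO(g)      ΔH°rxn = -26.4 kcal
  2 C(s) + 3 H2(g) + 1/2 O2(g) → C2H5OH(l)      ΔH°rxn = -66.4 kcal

equation 1 reversed: -54.2 kcal
equation 2: not needed.
equation 3 × 3: (3)·(-26.4) = -79.2 kcal
equation 4 reversed and × 2: (-2)·(-66.4) = +132.8 kcal
Combining the equations, ΔH°rxn = (-54.2) + (-79.2) + (+132.8) = -0.6 kcal

ΔH°rxn = -0.6 kcal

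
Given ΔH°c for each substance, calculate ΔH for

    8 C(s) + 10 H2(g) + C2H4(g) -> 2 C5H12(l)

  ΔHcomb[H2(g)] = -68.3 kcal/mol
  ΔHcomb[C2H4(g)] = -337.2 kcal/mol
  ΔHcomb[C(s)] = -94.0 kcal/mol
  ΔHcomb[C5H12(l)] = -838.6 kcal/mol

Using ΔH = Σ nΔHc°(reactants) − Σ nΔHc°(products):
= [8·(-94.0) + 10·(-68.3) + 1·(-337.2)] − [2·(-838.6)]
= -95.0 kcal/mol

ΔH = -95.0 kcal/mol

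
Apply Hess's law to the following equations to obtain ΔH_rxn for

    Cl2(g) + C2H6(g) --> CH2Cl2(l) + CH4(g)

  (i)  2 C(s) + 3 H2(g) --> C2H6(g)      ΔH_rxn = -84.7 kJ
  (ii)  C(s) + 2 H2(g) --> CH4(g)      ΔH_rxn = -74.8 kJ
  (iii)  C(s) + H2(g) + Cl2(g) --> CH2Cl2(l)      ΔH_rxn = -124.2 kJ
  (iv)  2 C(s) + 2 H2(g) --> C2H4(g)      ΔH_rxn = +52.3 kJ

(i) reversed: +84.7 kJ
(ii) as written: -74.8 kJ
(iii) as written: -124.2 kJ
(iv): not needed.
ΔH_rxn = (+84.7) + (-74.8) + (-124.2) = -114.3 kJ

ΔH_rxn = -114.3 kJ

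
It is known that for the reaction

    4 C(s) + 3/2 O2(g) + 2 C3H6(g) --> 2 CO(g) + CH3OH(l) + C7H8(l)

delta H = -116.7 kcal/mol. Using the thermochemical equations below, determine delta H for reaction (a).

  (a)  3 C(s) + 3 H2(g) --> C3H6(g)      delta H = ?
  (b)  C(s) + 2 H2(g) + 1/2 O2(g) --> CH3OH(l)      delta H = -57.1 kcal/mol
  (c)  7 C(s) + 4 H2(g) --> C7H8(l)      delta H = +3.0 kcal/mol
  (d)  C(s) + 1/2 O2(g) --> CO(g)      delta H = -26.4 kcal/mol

(a) reversed and × 2: contributes −2·x
(b) as written: -57.1 kcal/mol
(c) as written: +3.0 kcal/mol
(d) × 2: (2)·(-26.4) = -52.8 kcal/mol
-116.7 = (-57.1) + (+3.0) + (-52.8) − 2·x
x = (-116.7 − (-106.9)) / (-2) = 4.9 kcal/mol

delta H = 4.9 kcal/mol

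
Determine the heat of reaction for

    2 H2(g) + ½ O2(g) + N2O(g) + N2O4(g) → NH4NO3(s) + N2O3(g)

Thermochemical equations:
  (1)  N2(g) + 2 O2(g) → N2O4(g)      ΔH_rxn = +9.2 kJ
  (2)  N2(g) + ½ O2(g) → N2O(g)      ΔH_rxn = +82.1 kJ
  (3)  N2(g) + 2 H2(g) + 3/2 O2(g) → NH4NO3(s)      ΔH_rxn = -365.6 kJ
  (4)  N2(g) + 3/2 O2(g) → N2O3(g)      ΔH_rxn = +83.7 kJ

(1) reversed (reverse to put N2O4(g) on the reactant side): -9.2 kJ
(2) reversed (reverse to put N2O(g) on the reactant side): -82.1 kJ
(3) as written (NH4NO3(s) already on the product side): -365.6 kJ
(4) as written (N2O3(g) already on the product side): +83.7 kJ
ΔH_rxn = (-1)·(+9.2) + (-1)·(+82.1) + (1)·(-365.6) + (1)·(+83.7) = -373.2 kJ

ΔH_rxn = -373.2 kJ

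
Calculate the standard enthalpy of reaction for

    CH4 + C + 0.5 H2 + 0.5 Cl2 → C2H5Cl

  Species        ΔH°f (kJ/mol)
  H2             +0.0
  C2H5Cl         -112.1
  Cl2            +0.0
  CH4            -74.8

ΔH°rxn = -37.3 kJ/mol

ΔH°rxn = Σ nΔHf°(products) − Σ nΔHf°(reactants).
Products: 1·(-112.1) = -112.1
Reactants: 1·(-74.8) + 1·(+0.0) + 1/2·(+0.0) + 1/2·(+0.0) = -74.8
ΔH°rxn = (-112.1) − (-74.8) = -37.3 kJ/mol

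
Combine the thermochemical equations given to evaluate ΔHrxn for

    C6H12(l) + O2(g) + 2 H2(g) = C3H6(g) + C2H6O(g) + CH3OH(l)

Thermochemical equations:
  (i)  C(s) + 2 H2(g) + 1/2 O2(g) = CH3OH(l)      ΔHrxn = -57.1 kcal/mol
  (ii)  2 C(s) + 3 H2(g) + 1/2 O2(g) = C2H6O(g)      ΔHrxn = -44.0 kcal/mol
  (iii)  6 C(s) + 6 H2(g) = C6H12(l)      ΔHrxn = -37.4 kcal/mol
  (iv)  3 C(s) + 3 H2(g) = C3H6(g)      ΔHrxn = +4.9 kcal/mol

ΔHrxn = -58.8 kcal/mol

(i) as written: -57.1 kcal/mol
(ii) as written: -44.0 kcal/mol
(iii) reversed: +37.4 kcal/mol
(iv) as written: +4.9 kcal/mol
Summing the manipulated equations, ΔHrxn = (1)·(-57.1) + (1)·(-44.0) + (-1)·(-37.4) + (1)·(+4.9) = -58.8 kcal/mol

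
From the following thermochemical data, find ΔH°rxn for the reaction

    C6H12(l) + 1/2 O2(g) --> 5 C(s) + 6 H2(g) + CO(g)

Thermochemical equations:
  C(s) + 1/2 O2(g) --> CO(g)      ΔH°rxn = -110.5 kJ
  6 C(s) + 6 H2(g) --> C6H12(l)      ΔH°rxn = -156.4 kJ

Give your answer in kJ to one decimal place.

equation 1 as written (CO(g) already on the product side): -110.5 kJ
equation 2 reversed (C6H12(l) must end up as a reactant): +156.4 kJ
ΔH°rxn = (-110.5) + (+156.4) = 45.9 kJ

ΔH°rxn = 45.9 kJ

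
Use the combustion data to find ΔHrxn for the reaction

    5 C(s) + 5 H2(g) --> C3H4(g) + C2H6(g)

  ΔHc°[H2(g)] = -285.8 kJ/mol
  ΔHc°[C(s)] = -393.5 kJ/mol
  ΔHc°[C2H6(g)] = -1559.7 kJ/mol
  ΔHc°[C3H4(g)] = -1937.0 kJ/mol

Using ΔH = Σ nΔHc°(reactants) − Σ nΔHc°(products):
= [5·(-393.5) + 5·(-285.8)] − [1·(-1937.0) + 1·(-1559.7)]
= 100.2 kJ/mol

ΔHrxn = 100.2 kJ/mol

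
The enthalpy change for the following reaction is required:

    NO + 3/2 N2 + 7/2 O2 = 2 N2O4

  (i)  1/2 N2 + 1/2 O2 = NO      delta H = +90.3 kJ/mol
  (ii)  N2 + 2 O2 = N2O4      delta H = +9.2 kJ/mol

(i) reversed: -90.3 kJ/mol
(ii) × 2: (2)·(+9.2) = +18.4 kJ/mol
Combining the equations, delta H = (-1)·(+90.3) + (2)·(+9.2) = -71.9 kJ/mol

delta H = -71.9 kJ/mol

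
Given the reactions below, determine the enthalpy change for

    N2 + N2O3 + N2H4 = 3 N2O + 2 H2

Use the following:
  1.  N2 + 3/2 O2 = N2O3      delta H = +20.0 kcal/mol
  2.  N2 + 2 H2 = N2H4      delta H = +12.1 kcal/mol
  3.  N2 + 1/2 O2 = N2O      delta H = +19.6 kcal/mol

delta H = 26.7 kcal/mol

eq. 1 reversed: -20.0 kcal/mol
eq. 2 reversed: -12.1 kcal/mol
eq. 3 × 3: (3)·(+19.6) = +58.8 kcal/mol
delta H = (-1)·(+20.0) + (-1)·(+12.1) + (3)·(+19.6) = 26.7 kcal/mol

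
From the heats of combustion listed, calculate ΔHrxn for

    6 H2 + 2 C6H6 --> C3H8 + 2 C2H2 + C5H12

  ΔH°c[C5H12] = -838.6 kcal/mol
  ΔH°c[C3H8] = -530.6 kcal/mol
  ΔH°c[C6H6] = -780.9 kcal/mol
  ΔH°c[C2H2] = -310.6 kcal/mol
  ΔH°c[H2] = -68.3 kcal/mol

ΔHrxn = 18.8 kcal/mol

With combustion enthalpies, reactants minus products:
= [6·(-68.3) + 2·(-780.9)] − [1·(-530.6) + 2·(-310.6) + 1·(-838.6)]
= 18.8 kcal/mol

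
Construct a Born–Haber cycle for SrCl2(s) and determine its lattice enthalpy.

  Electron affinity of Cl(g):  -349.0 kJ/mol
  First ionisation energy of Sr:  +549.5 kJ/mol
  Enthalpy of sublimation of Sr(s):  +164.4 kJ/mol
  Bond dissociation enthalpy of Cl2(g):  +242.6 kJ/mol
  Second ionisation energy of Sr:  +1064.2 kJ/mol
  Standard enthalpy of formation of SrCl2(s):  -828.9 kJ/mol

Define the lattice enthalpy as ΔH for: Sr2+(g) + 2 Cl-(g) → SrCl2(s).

U = -2151.6 kJ/mol

ΔHf° = 1·ΔHsub + 1·(ΣIE) + 1·D(Cl2) + 2·EA + U
-828.9 = 1·(+164.4) + 1·(+1613.7) + 1·(+242.6) + 2·(-349.0) + U
U = -828.9 − (+1322.7) = -2151.6 kJ/mol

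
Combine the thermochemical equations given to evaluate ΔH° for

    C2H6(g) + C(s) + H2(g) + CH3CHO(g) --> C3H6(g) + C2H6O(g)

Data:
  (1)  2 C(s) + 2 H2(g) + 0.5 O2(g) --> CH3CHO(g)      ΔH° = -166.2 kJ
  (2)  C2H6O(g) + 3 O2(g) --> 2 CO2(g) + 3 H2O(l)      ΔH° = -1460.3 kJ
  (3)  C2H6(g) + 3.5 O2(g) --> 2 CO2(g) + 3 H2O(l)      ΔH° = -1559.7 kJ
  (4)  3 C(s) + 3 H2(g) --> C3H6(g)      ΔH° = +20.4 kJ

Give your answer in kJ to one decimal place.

ΔH° = 87.2 kJ

(1) reversed (CH3CHO(g) must end up as a reactant): +166.2 kJ
(2) reversed (reverse to put C2H6O(g) on the product side): +1460.3 kJ
(3) as written (C2H6(g) already on the reactant side): -1559.7 kJ
(4) as written (C3H6(g) already on the product side): +20.4 kJ
ΔH° = (+166.2) + (+1460.3) + (-1559.7) + (+20.4) = 87.2 kJ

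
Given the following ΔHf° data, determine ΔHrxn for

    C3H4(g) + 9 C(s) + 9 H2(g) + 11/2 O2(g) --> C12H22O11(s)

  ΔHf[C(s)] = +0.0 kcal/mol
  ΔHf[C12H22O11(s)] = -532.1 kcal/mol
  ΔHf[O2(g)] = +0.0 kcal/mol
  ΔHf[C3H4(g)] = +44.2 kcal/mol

Products: 1·(-532.1) = -532.1
Reactants: 1·(+44.2) + 9·(+0.0) + 9·(+0.0) + 11/2·(+0.0) = +44.2
ΔHrxn = (-532.1) − (+44.2) = -576.3 kcal/mol

ΔHrxn = -576.3 kcal/mol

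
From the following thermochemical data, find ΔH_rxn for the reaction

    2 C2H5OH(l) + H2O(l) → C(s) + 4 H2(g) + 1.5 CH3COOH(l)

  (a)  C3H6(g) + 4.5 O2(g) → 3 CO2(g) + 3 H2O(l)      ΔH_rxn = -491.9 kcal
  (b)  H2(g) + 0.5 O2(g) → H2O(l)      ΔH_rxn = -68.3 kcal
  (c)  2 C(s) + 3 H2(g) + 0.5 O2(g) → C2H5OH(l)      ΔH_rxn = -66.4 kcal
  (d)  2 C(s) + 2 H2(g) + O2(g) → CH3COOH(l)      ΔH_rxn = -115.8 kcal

ΔH_rxn = 27.4 kcal

(a): not needed (C3H6(g) appears nowhere else).
(b) reversed: +68.3 kcal
(c) reversed and × 2 (reverse to put C2H5OH(l) on the reactant side; ×2 to match 2 C2H5OH(l) in the target): (-2)·(-66.4) = +132.8 kcal
(d) × 3/2 (scale by 3/2 for the 3/2 CH3COOH(l)): (3/2)·(-115.8) = -173.7 kcal
ΔH_rxn = (-1)·(-68.3) + (-2)·(-66.4) + (3/2)·(-115.8) = 27.4 kcal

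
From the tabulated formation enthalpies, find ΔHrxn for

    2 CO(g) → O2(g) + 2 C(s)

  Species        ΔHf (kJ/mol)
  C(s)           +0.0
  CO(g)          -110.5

Products: 1·(+0.0) + 2·(+0.0) = +0.0
Reactants: 2·(-110.5) = -221.0
ΔHrxn = (+0.0) − (-221.0) = 221.0 kJ/mol

ΔHrxn = 221.0 kJ/mol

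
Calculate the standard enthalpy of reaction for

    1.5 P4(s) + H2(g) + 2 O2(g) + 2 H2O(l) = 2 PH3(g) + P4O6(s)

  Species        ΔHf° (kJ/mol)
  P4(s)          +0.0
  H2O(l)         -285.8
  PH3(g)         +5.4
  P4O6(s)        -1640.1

Products: 2·(+5.4) + 1·(-1640.1) = -1629.3
Reactants: 3/2·(+0.0) + 1·(+0.0) + 2·(+0.0) + 2·(-285.8) = -571.6
ΔHrxn = (-1629.3) − (-571.6) = -1057.7 kJ/mol

ΔHrxn = -1057.7 kJ/mol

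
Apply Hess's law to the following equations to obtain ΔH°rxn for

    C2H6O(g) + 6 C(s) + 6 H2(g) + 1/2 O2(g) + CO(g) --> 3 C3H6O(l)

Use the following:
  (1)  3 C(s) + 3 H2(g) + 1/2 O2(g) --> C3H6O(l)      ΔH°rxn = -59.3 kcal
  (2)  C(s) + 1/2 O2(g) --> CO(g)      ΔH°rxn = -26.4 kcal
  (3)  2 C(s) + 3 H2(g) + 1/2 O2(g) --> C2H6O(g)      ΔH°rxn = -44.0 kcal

ΔH°rxn = -107.5 kcal

(1) × 3 (scale by 3 for the 3 C3H6O(l)): (3)·(-59.3) = -177.9 kcal
(2) reversed (CO(g) must end up as a reactant): +26.4 kcal
(3) reversed (C2H6O(g) must end up as a reactant): +44.0 kcal
ΔH°rxn = (3)·(-59.3) + (-1)·(-26.4) + (-1)·(-44.0) = -107.5 kcal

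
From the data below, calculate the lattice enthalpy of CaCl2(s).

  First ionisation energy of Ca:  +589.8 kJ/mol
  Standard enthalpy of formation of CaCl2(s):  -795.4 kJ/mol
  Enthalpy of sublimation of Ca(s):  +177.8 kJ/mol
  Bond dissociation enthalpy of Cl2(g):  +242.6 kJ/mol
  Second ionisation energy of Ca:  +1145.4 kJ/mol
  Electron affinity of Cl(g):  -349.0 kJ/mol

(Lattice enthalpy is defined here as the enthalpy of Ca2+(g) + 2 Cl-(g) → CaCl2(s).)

U = -2253.0 kJ/mol

ΔHf° = 1·ΔHsub + 1·(ΣIE) + 1·D(Cl2) + 2·EA + U
-795.4 = 1·(+177.8) + 1·(+1735.2) + 1·(+242.6) + 2·(-349.0) + U
U = -795.4 − (+1457.6) = -2253.0 kJ/mol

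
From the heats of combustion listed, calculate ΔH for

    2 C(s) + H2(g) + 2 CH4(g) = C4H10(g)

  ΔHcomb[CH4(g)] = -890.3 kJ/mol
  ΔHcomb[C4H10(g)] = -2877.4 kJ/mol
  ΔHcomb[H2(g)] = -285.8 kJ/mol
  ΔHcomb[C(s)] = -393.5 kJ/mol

With combustion enthalpies, reactants minus products:
= [2·(-393.5) + 1·(-285.8) + 2·(-890.3)] − [1·(-2877.4)]
= 24.0 kJ/mol

ΔH = 24.0 kJ/mol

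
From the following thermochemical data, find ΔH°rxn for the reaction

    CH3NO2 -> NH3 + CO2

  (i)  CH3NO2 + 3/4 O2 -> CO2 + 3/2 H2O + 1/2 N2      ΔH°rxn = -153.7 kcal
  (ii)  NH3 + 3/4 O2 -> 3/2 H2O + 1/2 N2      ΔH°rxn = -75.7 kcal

ΔH°rxn = -78.0 kcal

(i) as written: -153.7 kcal
(ii) reversed: +75.7 kcal
Since enthalpy is a state function, ΔH°rxn = (1)·(-153.7) + (-1)·(-75.7) = -78.0 kcal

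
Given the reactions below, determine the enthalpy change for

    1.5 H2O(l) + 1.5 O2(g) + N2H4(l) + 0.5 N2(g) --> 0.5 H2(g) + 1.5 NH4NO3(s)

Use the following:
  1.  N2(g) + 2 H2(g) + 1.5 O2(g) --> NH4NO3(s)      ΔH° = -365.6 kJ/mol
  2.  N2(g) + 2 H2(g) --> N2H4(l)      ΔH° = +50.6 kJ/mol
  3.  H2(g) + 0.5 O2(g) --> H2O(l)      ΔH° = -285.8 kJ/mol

ΔH° = -170.3 kJ/mol

eq. 1 × 3/2 (×3/2 to match 3/2 NH4NO3(s) in the target): (3/2)·(-365.6) = -548.4 kJ/mol
eq. 2 reversed (N2H4(l) must end up as a reactant): -50.6 kJ/mol
eq. 3 reversed and × 3/2 (reverse to put H2O(l) on the reactant side; scale by 3/2 for the 3/2 H2O(l)): (-3/2)·(-285.8) = +428.7 kJ/mol
ΔH° = (-548.4) + (-50.6) + (+428.7) = -170.3 kJ/mol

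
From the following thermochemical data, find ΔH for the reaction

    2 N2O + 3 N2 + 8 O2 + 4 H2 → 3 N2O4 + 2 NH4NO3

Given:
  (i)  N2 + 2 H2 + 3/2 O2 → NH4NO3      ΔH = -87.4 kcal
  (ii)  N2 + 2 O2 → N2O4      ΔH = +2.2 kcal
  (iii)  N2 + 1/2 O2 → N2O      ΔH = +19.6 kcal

(i) × 2: (2)·(-87.4) = -174.8 kcal
(ii) × 3: (3)·(+2.2) = +6.6 kcal
(iii) reversed and × 2: (-2)·(+19.6) = -39.2 kcal
Since enthalpy is a state function, ΔH = (2)·(-87.4) + (3)·(+2.2) + (-2)·(+19.6) = -207.4 kcal

ΔH = -207.4 kcal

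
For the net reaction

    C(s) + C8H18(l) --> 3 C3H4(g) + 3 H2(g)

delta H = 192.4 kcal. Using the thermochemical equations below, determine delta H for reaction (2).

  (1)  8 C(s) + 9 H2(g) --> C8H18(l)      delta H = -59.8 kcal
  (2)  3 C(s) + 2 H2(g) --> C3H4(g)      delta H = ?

(1) reversed (C8H18(l) must end up as a reactant): +59.8 kcal
(2) × 3 (scale by 3 for the 3 C3H4(g)): contributes 3·x
+192.4 = (+59.8) + 3·x
x = (+192.4 − (+59.8)) / (3) = 44.2 kcal

delta H = 44.2 kcal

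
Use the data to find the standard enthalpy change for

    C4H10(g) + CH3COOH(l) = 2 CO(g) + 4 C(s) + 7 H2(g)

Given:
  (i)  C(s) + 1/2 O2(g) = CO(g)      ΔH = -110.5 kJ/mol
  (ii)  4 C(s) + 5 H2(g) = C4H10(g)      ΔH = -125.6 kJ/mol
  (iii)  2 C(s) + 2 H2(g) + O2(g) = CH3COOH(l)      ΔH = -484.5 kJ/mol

(i) × 2 (scale by 2 for the 2 CO(g)): (2)·(-110.5) = -221.0 kJ/mol
(ii) reversed (reverse to put C4H10(g) on the reactant side): +125.6 kJ/mol
(iii) reversed (reverse to put CH3COOH(l) on the reactant side): +484.5 kJ/mol
Since enthalpy is a state function, ΔH = (-221.0) + (+125.6) + (+484.5) = 389.1 kJ/mol

ΔH = 389.1 kJ/mol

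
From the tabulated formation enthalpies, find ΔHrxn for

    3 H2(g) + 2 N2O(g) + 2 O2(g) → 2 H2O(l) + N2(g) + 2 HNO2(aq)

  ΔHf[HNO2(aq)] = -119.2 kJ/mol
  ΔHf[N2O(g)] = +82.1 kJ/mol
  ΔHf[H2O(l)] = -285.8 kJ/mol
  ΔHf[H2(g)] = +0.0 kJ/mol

ΔH°rxn = Σ nΔHf°(products) − Σ nΔHf°(reactants).
Products: 2·(-285.8) + 1·(+0.0) + 2·(-119.2) = -810.0
Reactants: 3·(+0.0) + 2·(+82.1) + 2·(+0.0) = +164.2
ΔHrxn = (-810.0) − (+164.2) = -974.2 kJ/mol

ΔHrxn = -974.2 kJ/mol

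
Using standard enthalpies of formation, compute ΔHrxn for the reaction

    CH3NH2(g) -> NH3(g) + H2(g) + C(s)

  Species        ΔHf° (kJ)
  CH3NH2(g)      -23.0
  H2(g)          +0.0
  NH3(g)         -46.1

ΔHrxn = -23.1 kJ

Products: 1·(-46.1) + 1·(+0.0) + 1·(+0.0) = -46.1
Reactants: 1·(-23.0) = -23.0
ΔHrxn = (-46.1) − (-23.0) = -23.1 kJ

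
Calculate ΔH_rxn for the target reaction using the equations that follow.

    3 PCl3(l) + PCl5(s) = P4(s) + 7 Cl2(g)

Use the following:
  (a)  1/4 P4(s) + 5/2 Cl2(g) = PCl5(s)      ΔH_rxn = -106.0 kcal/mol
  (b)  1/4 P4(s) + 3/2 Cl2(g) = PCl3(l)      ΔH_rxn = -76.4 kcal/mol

(a) reversed: +106.0 kcal/mol
(b) reversed and × 3: (-3)·(-76.4) = +229.2 kcal/mol
By Hess's law, ΔH_rxn = (-1)·(-106.0) + (-3)·(-76.4) = 335.2 kcal/mol

ΔH_rxn = 335.2 kcal/mol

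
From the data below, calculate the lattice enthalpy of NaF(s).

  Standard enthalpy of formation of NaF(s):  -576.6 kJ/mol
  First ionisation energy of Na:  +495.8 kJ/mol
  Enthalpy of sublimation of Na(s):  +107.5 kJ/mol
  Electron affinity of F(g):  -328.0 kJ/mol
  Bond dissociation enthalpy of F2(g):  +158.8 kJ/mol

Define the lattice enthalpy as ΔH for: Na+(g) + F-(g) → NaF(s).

U = -931.3 kJ/mol

ΔHf° = 1·ΔHsub + 1·(ΣIE) + 1/2·D(F2) + 1·EA + U
-576.6 = 1·(+107.5) + 1·(+495.8) + 1/2·(+158.8) + 1·(-328.0) + U
U = -576.6 − (+354.7) = -931.3 kJ/mol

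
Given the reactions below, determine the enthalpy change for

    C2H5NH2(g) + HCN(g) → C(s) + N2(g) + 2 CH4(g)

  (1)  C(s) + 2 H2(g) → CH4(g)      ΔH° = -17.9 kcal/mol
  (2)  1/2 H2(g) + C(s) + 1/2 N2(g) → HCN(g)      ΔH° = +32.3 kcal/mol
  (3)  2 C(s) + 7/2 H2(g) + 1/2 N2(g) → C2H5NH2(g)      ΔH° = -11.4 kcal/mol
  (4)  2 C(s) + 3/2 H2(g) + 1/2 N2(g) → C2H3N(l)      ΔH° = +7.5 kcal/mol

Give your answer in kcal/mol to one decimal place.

(1) × 2 (×2 to match 2 CH4(g) in the target): (2)·(-17.9) = -35.8 kcal/mol
(2) reversed (reverse to put HCN(g) on the reactant side): -32.3 kcal/mol
(3) reversed (reverse to put C2H5NH2(g) on the reactant side): +11.4 kcal/mol
(4): not needed (C2H3N(l) appears nowhere else).
By Hess's law, ΔH° = (-35.8) + (-32.3) + (+11.4) = -56.7 kcal/mol

ΔH° = -56.7 kcal/mol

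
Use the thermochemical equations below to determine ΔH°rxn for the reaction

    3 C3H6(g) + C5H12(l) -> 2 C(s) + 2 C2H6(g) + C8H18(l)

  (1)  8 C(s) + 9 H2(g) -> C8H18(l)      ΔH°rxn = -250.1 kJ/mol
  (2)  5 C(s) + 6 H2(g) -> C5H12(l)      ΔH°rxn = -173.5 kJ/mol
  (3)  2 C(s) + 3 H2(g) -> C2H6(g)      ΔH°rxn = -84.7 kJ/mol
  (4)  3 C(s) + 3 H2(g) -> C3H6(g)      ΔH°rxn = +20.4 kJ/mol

ΔH°rxn = -307.2 kJ/mol

(1) as written: -250.1 kJ/mol
(2) reversed: +173.5 kJ/mol
(3) × 2: (2)·(-84.7) = -169.4 kJ/mol
(4) reversed and × 3: (-3)·(+20.4) = -61.2 kJ/mol
Since enthalpy is a state function, ΔH°rxn = (1)·(-250.1) + (-1)·(-173.5) + (2)·(-84.7) + (-3)·(+20.4) = -307.2 kJ/mol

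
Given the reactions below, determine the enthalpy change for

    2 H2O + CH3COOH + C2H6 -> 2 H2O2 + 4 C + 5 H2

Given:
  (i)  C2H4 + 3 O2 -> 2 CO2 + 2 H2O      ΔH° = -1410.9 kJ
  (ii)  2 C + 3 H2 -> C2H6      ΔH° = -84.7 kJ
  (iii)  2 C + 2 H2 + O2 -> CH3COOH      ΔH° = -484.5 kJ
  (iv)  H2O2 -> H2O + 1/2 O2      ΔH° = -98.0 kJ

ΔH° = 765.2 kJ

(i): not needed (CO2 appears nowhere else).
(ii) reversed (C2H6 must end up as a reactant): +84.7 kJ
(iii) reversed (reverse to put CH3COOH on the reactant side): +484.5 kJ
(iv) reversed and × 2 (H2O2 must end up as a product; ×2 to match 2 H2O2 in the target): (-2)·(-98.0) = +196.0 kJ
Combining the equations, ΔH° = (-1)·(-84.7) + (-1)·(-484.5) + (-2)·(-98.0) = 765.2 kJ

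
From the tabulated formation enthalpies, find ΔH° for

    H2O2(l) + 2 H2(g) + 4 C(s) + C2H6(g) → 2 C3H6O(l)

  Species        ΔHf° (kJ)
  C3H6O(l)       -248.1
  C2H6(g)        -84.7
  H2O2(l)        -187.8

Products: 2·(-248.1) = -496.2
Reactants: 1·(-187.8) + 2·(+0.0) + 4·(+0.0) + 1·(-84.7) = -272.5
ΔH° = (-496.2) − (-272.5) = -223.7 kJ

ΔH° = -223.7 kJ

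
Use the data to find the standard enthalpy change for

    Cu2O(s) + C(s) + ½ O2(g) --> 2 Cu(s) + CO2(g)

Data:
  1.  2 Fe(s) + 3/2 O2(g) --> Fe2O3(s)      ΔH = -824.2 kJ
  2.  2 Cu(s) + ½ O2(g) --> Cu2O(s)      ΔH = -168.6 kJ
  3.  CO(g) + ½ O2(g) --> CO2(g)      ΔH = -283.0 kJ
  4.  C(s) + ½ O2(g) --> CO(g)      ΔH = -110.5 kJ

eq. 1: not needed (Fe(s) appears nowhere else).
eq. 2 reversed (reverse to put Cu2O(s) on the reactant side): +168.6 kJ
eq. 3 as written (CO2(g) already on the product side): -283.0 kJ
eq. 4 as written (C(s) already on the reactant side): -110.5 kJ
Summing the manipulated equations, ΔH = (-1)·(-168.6) + (1)·(-283.0) + (1)·(-110.5) = -224.9 kJ

ΔH = -224.9 kJ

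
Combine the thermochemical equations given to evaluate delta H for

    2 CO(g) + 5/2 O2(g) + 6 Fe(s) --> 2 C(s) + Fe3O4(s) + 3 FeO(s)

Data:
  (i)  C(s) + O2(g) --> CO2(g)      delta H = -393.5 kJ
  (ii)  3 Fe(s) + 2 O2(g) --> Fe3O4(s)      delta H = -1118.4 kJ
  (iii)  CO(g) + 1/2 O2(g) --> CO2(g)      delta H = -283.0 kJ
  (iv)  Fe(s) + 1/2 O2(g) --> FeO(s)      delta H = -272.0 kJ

delta H = -1713.4 kJ

(i) reversed and × 2: (-2)·(-393.5) = +787.0 kJ
(ii) as written: -1118.4 kJ
(iii) × 2: (2)·(-283.0) = -566.0 kJ
(iv) × 3: (3)·(-272.0) = -816.0 kJ
delta H = (+787.0) + (-1118.4) + (-566.0) + (-816.0) = -1713.4 kJ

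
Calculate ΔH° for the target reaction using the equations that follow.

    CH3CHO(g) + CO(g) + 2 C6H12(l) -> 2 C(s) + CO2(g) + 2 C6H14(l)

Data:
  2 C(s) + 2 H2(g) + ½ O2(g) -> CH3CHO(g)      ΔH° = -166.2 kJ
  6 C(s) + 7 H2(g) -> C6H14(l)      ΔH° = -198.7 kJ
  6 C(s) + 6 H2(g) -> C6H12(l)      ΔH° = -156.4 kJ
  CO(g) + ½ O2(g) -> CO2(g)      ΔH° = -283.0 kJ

equation 1 reversed (CH3CHO(g) must end up as a reactant): +166.2 kJ
equation 2 × 2 (scale by 2 for the 2 C6H14(l)): (2)·(-198.7) = -397.4 kJ
equation 3 reversed and × 2 (C6H12(l) must end up as a reactant; scale by 2 for the 2 C6H12(l)): (-2)·(-156.4) = +312.8 kJ
equation 4 as written (CO(g) already on the reactant side): -283.0 kJ
Summing the manipulated equations, ΔH° = (-1)·(-166.2) + (2)·(-198.7) + (-2)·(-156.4) + (1)·(-283.0) = -201.4 kJ

ΔH° = -201.4 kJ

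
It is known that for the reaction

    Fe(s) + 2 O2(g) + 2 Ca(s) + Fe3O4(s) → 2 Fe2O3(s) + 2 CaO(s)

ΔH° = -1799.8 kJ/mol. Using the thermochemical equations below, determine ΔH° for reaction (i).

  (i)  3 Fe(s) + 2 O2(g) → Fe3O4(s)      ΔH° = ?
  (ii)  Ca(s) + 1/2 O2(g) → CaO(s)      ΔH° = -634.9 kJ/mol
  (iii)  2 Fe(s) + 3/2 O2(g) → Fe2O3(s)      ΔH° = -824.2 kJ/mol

ΔH° = -1118.4 kJ/mol

(i) reversed: contributes −x
(ii) × 2: (2)·(-634.9) = -1269.8 kJ/mol
(iii) × 2: (2)·(-824.2) = -1648.4 kJ/mol
-1799.8 = (-1269.8) + (-1648.4) − x
x = (-1799.8 − (-2918.2)) / (-1) = -1118.4 kJ/mol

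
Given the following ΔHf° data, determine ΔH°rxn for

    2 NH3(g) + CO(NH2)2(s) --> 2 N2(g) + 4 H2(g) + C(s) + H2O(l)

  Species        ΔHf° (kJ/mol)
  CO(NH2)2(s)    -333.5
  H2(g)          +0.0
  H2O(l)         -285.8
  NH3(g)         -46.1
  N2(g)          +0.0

Products: 2·(+0.0) + 4·(+0.0) + 1·(+0.0) + 1·(-285.8) = -285.8
Reactants: 2·(-46.1) + 1·(-333.5) = -425.7
ΔH°rxn = (-285.8) − (-425.7) = 139.9 kJ/mol

ΔH°rxn = 139.9 kJ/mol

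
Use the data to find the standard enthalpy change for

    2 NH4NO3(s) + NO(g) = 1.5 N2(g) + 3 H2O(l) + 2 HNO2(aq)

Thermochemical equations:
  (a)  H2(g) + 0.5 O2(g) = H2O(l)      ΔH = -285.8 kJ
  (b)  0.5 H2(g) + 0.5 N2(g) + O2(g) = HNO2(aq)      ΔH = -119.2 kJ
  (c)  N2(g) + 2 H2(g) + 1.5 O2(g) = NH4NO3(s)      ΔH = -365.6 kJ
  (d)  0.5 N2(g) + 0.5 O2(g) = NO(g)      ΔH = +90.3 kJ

ΔH = -454.9 kJ

(a) × 3 (scale by 3 for the 3 H2O(l)): (3)·(-285.8) = -857.4 kJ
(b) × 2 (scale by 2 for the 2 HNO2(aq)): (2)·(-119.2) = -238.4 kJ
(c) reversed and × 2 (reverse to put NH4NO3(s) on the reactant side; scale by 2 for the 2 NH4NO3(s)): (-2)·(-365.6) = +731.2 kJ
(d) reversed (reverse to put NO(g) on the reactant side): -90.3 kJ
ΔH = (-857.4) + (-238.4) + (+731.2) + (-90.3) = -454.9 kJ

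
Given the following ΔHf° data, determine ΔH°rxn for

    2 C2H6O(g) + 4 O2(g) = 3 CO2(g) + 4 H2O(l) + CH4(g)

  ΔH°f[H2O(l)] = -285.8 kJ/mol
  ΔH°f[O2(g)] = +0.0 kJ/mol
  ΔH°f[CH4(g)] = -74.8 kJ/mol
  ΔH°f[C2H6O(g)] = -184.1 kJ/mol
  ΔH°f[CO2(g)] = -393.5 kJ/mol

ΔH°rxn = -2030.3 kJ/mol

Products: 3·(-393.5) + 4·(-285.8) + 1·(-74.8) = -2398.5
Reactants: 2·(-184.1) + 4·(+0.0) = -368.2
ΔH°rxn = (-2398.5) − (-368.2) = -2030.3 kJ/mol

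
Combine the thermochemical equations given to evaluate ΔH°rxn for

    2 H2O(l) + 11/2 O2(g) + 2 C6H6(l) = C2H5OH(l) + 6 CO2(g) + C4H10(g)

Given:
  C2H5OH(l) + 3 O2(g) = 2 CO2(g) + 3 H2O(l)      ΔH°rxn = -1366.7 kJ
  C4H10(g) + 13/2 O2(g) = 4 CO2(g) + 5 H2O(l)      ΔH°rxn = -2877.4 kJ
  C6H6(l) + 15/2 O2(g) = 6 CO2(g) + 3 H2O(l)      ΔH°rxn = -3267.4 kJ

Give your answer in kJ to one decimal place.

ΔH°rxn = -2290.7 kJ

equation 1 reversed: +1366.7 kJ
equation 2 reversed: +2877.4 kJ
equation 3 × 2: (2)·(-3267.4) = -6534.8 kJ
Summing the manipulated equations, ΔH°rxn = (-1)·(-1366.7) + (-1)·(-2877.4) + (2)·(-3267.4) = -2290.7 kJ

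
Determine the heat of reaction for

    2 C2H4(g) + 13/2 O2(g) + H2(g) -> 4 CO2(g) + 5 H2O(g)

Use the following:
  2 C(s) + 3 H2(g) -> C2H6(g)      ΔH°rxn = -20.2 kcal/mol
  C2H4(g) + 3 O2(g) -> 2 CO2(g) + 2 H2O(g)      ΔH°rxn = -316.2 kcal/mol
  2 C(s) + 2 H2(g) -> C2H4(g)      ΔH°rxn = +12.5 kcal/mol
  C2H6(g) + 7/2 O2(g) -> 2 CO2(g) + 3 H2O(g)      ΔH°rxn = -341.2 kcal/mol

ΔH°rxn = -690.1 kcal/mol

equation 1 as written: -20.2 kcal/mol
equation 2 as written: -316.2 kcal/mol
equation 3 reversed: -12.5 kcal/mol
equation 4 as written: -341.2 kcal/mol
ΔH°rxn = (1)·(-20.2) + (1)·(-316.2) + (-1)·(+12.5) + (1)·(-341.2) = -690.1 kcal/mol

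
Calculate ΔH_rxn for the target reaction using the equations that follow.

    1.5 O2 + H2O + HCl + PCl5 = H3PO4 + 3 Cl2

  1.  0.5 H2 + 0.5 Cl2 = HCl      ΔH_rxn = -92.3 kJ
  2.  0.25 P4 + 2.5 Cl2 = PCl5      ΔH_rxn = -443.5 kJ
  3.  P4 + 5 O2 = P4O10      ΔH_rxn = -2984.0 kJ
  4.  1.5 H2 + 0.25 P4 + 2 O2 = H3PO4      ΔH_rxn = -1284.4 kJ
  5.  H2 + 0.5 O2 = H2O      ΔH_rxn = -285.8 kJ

ΔH_rxn = -462.8 kJ

eq. 1 reversed (HCl must end up as a reactant): +92.3 kJ
eq. 2 reversed (PCl5 must end up as a reactant): +443.5 kJ
eq. 3: not needed (P4O10 appears nowhere else).
eq. 4 as written (H3PO4 already on the product side): -1284.4 kJ
eq. 5 reversed (H2O must end up as a reactant): +285.8 kJ
ΔH_rxn = (-1)·(-92.3) + (-1)·(-443.5) + (1)·(-1284.4) + (-1)·(-285.8) = -462.8 kJ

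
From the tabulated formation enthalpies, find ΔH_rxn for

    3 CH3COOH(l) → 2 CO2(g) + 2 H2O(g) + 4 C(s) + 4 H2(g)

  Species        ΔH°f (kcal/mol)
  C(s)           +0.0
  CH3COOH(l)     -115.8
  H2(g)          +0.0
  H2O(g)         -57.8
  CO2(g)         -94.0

ΔH°rxn = Σ nΔHf°(products) − Σ nΔHf°(reactants).
Products: 2·(-94.0) + 2·(-57.8) + 4·(+0.0) + 4·(+0.0) = -303.6
Reactants: 3·(-115.8) = -347.4
ΔH_rxn = (-303.6) − (-347.4) = 43.8 kcal/mol

ΔH_rxn = 43.8 kcal/mol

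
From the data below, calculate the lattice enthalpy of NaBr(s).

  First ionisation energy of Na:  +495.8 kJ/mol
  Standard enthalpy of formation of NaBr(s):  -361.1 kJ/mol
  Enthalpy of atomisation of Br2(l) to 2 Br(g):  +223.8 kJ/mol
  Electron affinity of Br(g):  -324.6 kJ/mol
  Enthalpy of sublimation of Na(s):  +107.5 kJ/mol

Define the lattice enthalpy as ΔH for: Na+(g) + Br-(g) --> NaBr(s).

U = -751.7 kJ/mol

ΔHf° = 1·ΔHsub + 1·(ΣIE) + 1/2·D(Br2) + 1·EA + U
-361.1 = 1·(+107.5) + 1·(+495.8) + 1/2·(+223.8) + 1·(-324.6) + U
U = -361.1 − (+390.6) = -751.7 kJ/mol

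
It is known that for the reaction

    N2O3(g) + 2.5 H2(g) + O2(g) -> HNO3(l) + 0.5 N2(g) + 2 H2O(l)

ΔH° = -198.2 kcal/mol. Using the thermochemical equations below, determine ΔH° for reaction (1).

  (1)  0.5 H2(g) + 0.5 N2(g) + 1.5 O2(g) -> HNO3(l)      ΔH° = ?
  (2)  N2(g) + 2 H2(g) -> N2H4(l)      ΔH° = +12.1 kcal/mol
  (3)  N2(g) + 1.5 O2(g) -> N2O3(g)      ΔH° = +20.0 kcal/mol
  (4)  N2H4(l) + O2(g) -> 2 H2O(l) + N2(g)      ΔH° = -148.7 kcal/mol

(1) as written (HNO3(l) already on the product side): contributes x
(2) as written: +12.1 kcal/mol
(3) reversed (N2O3(g) must end up as a reactant): -20.0 kcal/mol
(4) as written (H2O(l) already on the product side): -148.7 kcal/mol
-198.2 = (+12.1) + (-20.0) + (-148.7) + x
x = (-198.2 − (-156.6)) / (1) = -41.6 kcal/mol

ΔH° = -41.6 kcal/mol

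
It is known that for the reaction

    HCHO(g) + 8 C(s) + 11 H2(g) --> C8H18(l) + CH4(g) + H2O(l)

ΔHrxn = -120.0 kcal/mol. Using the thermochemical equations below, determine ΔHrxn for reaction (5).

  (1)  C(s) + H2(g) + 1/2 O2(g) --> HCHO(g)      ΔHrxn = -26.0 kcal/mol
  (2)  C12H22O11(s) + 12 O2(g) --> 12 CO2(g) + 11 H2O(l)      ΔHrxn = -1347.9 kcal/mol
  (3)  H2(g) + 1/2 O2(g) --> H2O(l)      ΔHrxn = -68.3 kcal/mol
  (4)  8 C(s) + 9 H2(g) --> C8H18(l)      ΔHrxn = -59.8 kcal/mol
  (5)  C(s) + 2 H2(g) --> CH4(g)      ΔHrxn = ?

ΔHrxn = -17.9 kcal/mol

(1) reversed: +26.0 kcal/mol
(2): not needed.
(3) as written: -68.3 kcal/mol
(4) as written: -59.8 kcal/mol
(5) as written: contributes x
-120.0 = (+26.0) + (-68.3) + (-59.8) + x
x = (-120.0 − (-102.1)) / (1) = -17.9 kcal/mol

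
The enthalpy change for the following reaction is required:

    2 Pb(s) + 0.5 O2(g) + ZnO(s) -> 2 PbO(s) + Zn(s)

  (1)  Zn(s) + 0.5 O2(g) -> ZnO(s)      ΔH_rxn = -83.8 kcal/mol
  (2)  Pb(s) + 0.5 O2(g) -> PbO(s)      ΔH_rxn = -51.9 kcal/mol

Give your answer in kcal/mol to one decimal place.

ΔH_rxn = -20.0 kcal/mol

(1) reversed: +83.8 kcal/mol
(2) × 2: (2)·(-51.9) = -103.8 kcal/mol
By Hess's law, ΔH_rxn = (+83.8) + (-103.8) = -20.0 kcal/mol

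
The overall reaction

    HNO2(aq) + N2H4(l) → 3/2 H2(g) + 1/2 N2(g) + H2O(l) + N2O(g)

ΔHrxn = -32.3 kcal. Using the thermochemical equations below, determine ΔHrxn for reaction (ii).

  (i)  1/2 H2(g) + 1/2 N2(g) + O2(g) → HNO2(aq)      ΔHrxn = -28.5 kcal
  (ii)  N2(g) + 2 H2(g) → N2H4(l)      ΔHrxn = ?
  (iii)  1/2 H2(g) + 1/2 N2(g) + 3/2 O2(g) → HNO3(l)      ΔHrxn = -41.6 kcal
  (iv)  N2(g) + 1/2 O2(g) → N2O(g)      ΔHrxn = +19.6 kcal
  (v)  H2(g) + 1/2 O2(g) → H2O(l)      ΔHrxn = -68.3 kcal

ΔHrxn = 12.1 kcal

(i) reversed (reverse to put HNO2(aq) on the reactant side): +28.5 kcal
(ii) reversed (N2H4(l) must end up as a reactant): contributes −x
(iii): not needed (HNO3(l) appears nowhere else).
(iv) as written (N2O(g) already on the product side): +19.6 kcal
(v) as written (H2O(l) already on the product side): -68.3 kcal
-32.3 = (+28.5) + (+19.6) + (-68.3) − x
x = (-32.3 − (-20.2)) / (-1) = 12.1 kcal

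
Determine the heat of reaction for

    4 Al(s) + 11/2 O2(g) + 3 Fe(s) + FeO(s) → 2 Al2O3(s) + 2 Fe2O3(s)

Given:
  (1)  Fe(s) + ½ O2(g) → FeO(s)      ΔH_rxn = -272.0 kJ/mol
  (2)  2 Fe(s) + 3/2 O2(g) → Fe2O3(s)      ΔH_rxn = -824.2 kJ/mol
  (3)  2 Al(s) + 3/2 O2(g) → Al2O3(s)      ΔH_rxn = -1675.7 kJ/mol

ΔH_rxn = -4727.8 kJ/mol

(1) reversed (FeO(s) must end up as a reactant): +272.0 kJ/mol
(2) × 2 (×2 to match 2 Fe2O3(s) in the target): (2)·(-824.2) = -1648.4 kJ/mol
(3) × 2 (×2 to match 2 Al2O3(s) in the target): (2)·(-1675.7) = -3351.4 kJ/mol
Combining the equations, ΔH_rxn = (+272.0) + (-1648.4) + (-3351.4) = -4727.8 kJ/mol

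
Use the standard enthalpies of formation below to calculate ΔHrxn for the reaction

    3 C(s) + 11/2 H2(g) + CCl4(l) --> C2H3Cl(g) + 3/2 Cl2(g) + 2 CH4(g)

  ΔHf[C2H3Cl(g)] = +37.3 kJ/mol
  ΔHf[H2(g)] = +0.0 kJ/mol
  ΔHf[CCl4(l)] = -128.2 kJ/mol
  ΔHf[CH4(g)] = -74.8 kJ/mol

ΔHrxn = 15.9 kJ/mol

Products: 1·(+37.3) + 3/2·(+0.0) + 2·(-74.8) = -112.3
Reactants: 3·(+0.0) + 11/2·(+0.0) + 1·(-128.2) = -128.2
ΔHrxn = (-112.3) − (-128.2) = 15.9 kJ/mol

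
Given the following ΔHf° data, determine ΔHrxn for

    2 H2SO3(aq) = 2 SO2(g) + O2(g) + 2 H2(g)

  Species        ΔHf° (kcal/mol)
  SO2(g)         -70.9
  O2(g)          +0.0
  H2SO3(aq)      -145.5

ΔH°rxn = Σ nΔHf°(products) − Σ nΔHf°(reactants).
Products: 2·(-70.9) + 1·(+0.0) + 2·(+0.0) = -141.8
Reactants: 2·(-145.5) = -291.0
ΔHrxn = (-141.8) − (-291.0) = 149.2 kcal/mol

ΔHrxn = 149.2 kcal/mol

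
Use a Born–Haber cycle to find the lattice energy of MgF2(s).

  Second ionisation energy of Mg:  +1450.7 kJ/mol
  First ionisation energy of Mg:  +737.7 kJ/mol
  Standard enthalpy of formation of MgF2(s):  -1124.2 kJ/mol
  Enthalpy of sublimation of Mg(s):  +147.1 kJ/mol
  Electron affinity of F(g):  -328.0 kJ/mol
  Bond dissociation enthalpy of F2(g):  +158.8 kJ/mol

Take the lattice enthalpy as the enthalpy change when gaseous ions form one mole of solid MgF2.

U = -2962.5 kJ/mol

ΔHf° = 1·ΔHsub + 1·(ΣIE) + 1·D(F2) + 2·EA + U
-1124.2 = 1·(+147.1) + 1·(+2188.4) + 1·(+158.8) + 2·(-328.0) + U
U = -1124.2 − (+1838.3) = -2962.5 kJ/mol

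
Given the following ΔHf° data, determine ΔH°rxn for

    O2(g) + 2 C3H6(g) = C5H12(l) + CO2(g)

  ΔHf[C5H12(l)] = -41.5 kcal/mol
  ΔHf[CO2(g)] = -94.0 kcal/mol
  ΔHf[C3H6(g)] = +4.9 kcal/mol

ΔH°rxn = -145.3 kcal/mol

Products: 1·(-41.5) + 1·(-94.0) = -135.5
Reactants: 1·(+0.0) + 2·(+4.9) = +9.8
ΔH°rxn = (-135.5) − (+9.8) = -145.3 kcal/mol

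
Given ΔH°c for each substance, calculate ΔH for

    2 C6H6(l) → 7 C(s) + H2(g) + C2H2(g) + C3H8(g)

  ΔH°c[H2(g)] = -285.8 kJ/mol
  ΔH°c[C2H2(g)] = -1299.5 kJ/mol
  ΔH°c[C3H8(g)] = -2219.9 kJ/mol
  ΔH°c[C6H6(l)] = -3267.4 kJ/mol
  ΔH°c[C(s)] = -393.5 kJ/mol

ΔH = 24.9 kJ/mol

With combustion enthalpies, reactants minus products:
= [2·(-3267.4)] − [7·(-393.5) + 1·(-285.8) + 1·(-1299.5) + 1·(-2219.9)]
= 24.9 kJ/mol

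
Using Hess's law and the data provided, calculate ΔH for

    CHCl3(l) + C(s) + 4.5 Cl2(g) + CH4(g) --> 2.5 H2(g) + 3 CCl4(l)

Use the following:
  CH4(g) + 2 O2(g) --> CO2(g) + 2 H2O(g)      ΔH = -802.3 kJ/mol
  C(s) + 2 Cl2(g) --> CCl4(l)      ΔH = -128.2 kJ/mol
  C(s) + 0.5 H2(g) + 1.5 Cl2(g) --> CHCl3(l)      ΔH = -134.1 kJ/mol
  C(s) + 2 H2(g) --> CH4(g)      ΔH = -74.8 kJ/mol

ΔH = -175.7 kJ/mol

equation 1: not needed.
equation 2 × 3: (3)·(-128.2) = -384.6 kJ/mol
equation 3 reversed: +134.1 kJ/mol
equation 4 reversed: +74.8 kJ/mol
Since enthalpy is a state function, ΔH = (-384.6) + (+134.1) + (+74.8) = -175.7 kJ/mol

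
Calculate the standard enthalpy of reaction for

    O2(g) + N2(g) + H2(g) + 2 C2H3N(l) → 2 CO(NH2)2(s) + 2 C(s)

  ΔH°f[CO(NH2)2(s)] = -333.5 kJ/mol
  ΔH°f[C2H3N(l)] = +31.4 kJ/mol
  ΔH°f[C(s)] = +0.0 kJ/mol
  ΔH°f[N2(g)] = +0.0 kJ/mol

ΔHrxn = -729.8 kJ/mol

Products: 2·(-333.5) + 2·(+0.0) = -667.0
Reactants: 1·(+0.0) + 1·(+0.0) + 1·(+0.0) + 2·(+31.4) = +62.8
ΔHrxn = (-667.0) − (+62.8) = -729.8 kJ/mol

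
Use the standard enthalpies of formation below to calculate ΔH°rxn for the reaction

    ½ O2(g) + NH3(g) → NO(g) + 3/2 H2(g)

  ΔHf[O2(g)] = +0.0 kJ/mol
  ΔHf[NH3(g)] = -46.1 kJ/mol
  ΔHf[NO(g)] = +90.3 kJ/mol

ΔH°rxn = 136.4 kJ/mol

Products: 1·(+90.3) + 3/2·(+0.0) = +90.3
Reactants: 1/2·(+0.0) + 1·(-46.1) = -46.1
ΔH°rxn = (+90.3) − (-46.1) = 136.4 kJ/mol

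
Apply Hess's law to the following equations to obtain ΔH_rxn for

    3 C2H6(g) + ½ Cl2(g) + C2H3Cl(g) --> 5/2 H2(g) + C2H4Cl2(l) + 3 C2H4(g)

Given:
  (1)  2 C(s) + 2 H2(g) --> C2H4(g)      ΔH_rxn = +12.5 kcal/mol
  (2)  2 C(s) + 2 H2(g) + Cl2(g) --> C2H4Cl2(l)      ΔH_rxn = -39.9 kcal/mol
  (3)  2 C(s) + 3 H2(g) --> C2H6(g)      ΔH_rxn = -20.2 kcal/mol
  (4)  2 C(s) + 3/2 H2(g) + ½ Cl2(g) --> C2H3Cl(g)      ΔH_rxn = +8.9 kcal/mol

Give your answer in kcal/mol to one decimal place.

(1) × 3 (scale by 3 for the 3 C2H4(g)): (3)·(+12.5) = +37.5 kcal/mol
(2) as written (C2H4Cl2(l) already on the product side): -39.9 kcal/mol
(3) reversed and × 3 (C2H6(g) must end up as a reactant; scale by 3 for the 3 C2H6(g)): (-3)·(-20.2) = +60.6 kcal/mol
(4) reversed (C2H3Cl(g) must end up as a reactant): -8.9 kcal/mol
Summing the manipulated equations, ΔH_rxn = (3)·(+12.5) + (1)·(-39.9) + (-3)·(-20.2) + (-1)·(+8.9) = 49.3 kcal/mol

ΔH_rxn = 49.3 kcal/mol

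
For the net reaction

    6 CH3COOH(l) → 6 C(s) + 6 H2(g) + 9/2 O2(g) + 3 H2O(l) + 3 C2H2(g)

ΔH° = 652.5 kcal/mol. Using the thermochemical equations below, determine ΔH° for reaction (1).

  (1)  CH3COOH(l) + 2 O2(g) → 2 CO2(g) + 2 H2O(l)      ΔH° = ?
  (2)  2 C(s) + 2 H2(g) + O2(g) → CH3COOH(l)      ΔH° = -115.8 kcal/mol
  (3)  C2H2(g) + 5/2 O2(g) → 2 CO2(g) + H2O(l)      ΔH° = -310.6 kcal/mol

ΔH° = -208.9 kcal/mol

(1) × 3: contributes 3·x
(2) reversed and × 3: (-3)·(-115.8) = +347.4 kcal/mol
(3) reversed and × 3: (-3)·(-310.6) = +931.8 kcal/mol
+652.5 = (+347.4) + (+931.8) + 3·x
x = (+652.5 − (+1279.2)) / (3) = -208.9 kcal/mol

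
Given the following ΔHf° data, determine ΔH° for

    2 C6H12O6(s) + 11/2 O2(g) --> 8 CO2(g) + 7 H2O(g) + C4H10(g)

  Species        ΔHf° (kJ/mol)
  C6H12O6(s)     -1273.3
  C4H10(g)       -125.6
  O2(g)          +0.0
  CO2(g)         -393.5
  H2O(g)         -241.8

Products: 8·(-393.5) + 7·(-241.8) + 1·(-125.6) = -4966.2
Reactants: 2·(-1273.3) + 11/2·(+0.0) = -2546.6
ΔH° = (-4966.2) − (-2546.6) = -2419.6 kJ/mol

ΔH° = -2419.6 kJ/mol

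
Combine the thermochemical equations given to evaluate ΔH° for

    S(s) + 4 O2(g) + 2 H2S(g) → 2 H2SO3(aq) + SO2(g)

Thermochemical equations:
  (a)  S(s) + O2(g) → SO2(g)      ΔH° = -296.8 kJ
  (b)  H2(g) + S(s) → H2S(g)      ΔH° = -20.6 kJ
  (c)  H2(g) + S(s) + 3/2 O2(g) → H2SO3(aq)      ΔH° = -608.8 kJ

ΔH° = -1473.2 kJ

(a) as written: -296.8 kJ
(b) reversed and × 2: (-2)·(-20.6) = +41.2 kJ
(c) × 2: (2)·(-608.8) = -1217.6 kJ
By Hess's law, ΔH° = (-296.8) + (+41.2) + (-1217.6) = -1473.2 kJ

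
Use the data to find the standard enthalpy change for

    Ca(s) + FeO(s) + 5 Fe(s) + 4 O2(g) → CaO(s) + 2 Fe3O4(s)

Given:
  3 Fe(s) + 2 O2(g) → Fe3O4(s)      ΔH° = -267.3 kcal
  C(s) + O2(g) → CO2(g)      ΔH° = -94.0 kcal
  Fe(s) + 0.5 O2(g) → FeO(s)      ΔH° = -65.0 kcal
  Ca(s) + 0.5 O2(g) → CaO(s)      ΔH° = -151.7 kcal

ΔH° = -621.3 kcal

equation 1 × 2: (2)·(-267.3) = -534.6 kcal
equation 2: not needed.
equation 3 reversed: +65.0 kcal
equation 4 as written: -151.7 kcal
Summing the manipulated equations, ΔH° = (2)·(-267.3) + (-1)·(-65.0) + (1)·(-151.7) = -621.3 kcal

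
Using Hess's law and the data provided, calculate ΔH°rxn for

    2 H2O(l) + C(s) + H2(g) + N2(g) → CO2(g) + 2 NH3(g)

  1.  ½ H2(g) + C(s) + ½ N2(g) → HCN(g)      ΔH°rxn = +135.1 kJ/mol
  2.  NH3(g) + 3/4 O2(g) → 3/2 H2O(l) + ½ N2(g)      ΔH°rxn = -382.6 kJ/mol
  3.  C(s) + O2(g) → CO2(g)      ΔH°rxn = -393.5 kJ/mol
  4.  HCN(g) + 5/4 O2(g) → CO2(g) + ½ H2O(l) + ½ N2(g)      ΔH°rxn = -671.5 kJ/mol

eq. 1 × 2 (×2 to match 1 H2(g) in the target): (2)·(+135.1) = +270.2 kJ/mol
eq. 2 reversed and × 2 (reverse to put NH3(g) on the product side; ×2 to match 2 NH3(g) in the target): (-2)·(-382.6) = +765.2 kJ/mol
eq. 3 reversed: +393.5 kJ/mol
eq. 4 × 2: (2)·(-671.5) = -1343.0 kJ/mol
ΔH°rxn = (+270.2) + (+765.2) + (+393.5) + (-1343.0) = 85.9 kJ/mol

ΔH°rxn = 85.9 kJ/mol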